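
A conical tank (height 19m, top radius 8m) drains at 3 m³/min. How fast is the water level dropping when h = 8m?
1083/(4096π) ≈ 0.08416 m/min

r/h = 8/19, so r = (8/19)h
V = (1/3)πr²h = (1/3)π((8/19)h)²h = (64/1083)πh³
dV/dh = (64/361)πh²
dh/dt = (dV/dt)/(dV/dh) = -3/((64/361)π·8²) = -1083/(4096π) m/min
The level is dropping at 1083/(4096π) ≈ 0.08416 m/min.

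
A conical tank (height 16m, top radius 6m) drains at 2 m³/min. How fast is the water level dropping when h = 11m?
128/(1089π) ≈ 0.03741 m/min

r/h = 6/16, so r = (3/8)h
V = (1/3)πr²h = (1/3)π((3/8)h)²h = (3/64)πh³
dV/dh = (9/64)πh²
dh/dt = (dV/dt)/(dV/dh) = -2/((9/64)π·11²) = -128/(1089π) m/min
The level is dropping at 128/(1089π) ≈ 0.03741 m/min.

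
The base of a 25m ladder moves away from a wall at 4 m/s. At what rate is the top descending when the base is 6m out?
24√589/589 ≈ 0.9889 m/s

x² + y² = 25²
2x·dx/dt + 2y·dy/dt = 0
dy/dt = -x/y · dx/dt = -6/√589 · 4 = -24√589/589 m/s
The top is descending at 24√589/589 ≈ 0.9889 m/s.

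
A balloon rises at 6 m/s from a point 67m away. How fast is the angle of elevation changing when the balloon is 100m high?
0.027745 rad/s

tan(θ) = y/67
sec²(θ) · dθ/dt = (1/67) · dy/dt
dθ/dt = cos²(θ)/67 · 6 = 67/(67² + 100²) · 6
dθ/dt = 0.027745 rad/s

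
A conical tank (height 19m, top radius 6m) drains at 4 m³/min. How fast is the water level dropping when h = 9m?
361/(729π) ≈ 0.1576 m/min

r/h = 6/19, so r = (6/19)h
V = (1/3)πr²h = (1/3)π((6/19)h)²h = (12/361)πh³
dV/dh = (36/361)πh²
dh/dt = (dV/dt)/(dV/dh) = -4/((36/361)π·9²) = -361/(729π) m/min
The level is dropping at 361/(729π) ≈ 0.1576 m/min.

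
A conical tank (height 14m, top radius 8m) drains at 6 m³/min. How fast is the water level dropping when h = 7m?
3/(8π) ≈ 0.1194 m/min

r/h = 8/14, so r = (4/7)h
V = (1/3)πr²h = (1/3)π((4/7)h)²h = (16/147)πh³
dV/dh = (16/49)πh²
dh/dt = (dV/dt)/(dV/dh) = -6/((16/49)π·7²) = -3/(8π) m/min
The level is dropping at 3/(8π) ≈ 0.1194 m/min.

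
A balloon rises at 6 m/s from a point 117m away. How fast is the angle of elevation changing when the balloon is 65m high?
0.039187 rad/s

tan(θ) = y/117
sec²(θ) · dθ/dt = (1/117) · dy/dt
dθ/dt = cos²(θ)/117 · 6 = 117/(117² + 65²) · 6
dθ/dt = 0.039187 rad/s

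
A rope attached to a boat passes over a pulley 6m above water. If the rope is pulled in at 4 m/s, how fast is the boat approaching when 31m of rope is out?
124√37/185 ≈ 4.077 m/s

rope² = x² + 6²
x = √(31² - 6²) = 5√37
dx/dt = (rope/x) · d(rope)/dt = (31/(5√37)) · (-4) = -124√37/185 m/s
The boat approaches at 124√37/185 ≈ 4.077 m/s.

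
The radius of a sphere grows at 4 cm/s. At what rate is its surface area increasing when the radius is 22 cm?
704π cm²/s

S = 4πr²
dS/dt = dS/dr · dr/dt = 8πr · 4
At r = 22: dS/dt = 704π cm²/s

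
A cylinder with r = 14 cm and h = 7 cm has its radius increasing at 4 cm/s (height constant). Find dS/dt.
280π cm²/s

S = 2πrh + 2πr² (lateral + bases)
dS/dt = (2πh + 4πr)·dr/dt = (2π·7 + 4π·14)·4
= 280π cm²/s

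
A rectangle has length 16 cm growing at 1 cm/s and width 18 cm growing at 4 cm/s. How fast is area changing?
82 cm²/s

A = lw
dA/dt = w·dl/dt + l·dw/dt = 18·1 + 16·4 = 82 cm²/s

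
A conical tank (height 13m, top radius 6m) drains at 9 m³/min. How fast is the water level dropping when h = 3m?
169/(36π) ≈ 1.494 m/min

r/h = 6/13, so r = (6/13)h
V = (1/3)πr²h = (1/3)π((6/13)h)²h = (12/169)πh³
dV/dh = (36/169)πh²
dh/dt = (dV/dt)/(dV/dh) = -9/((36/169)π·3²) = -169/(36π) m/min
The level is dropping at 169/(36π) ≈ 1.494 m/min.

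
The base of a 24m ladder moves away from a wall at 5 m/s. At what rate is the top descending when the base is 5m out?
25√551/551 ≈ 1.065 m/s

x² + y² = 24²
2x·dx/dt + 2y·dy/dt = 0
dy/dt = -x/y · dx/dt = -5/√551 · 5 = -25√551/551 m/s
The top is descending at 25√551/551 ≈ 1.065 m/s.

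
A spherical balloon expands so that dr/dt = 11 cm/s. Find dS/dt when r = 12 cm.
1056π cm²/s

S = 4πr²
dS/dt = dS/dr · dr/dt = 8πr · 11
At r = 12: dS/dt = 1056π cm²/s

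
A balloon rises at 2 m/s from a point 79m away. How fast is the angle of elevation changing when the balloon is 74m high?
0.013485 rad/s

tan(θ) = y/79
sec²(θ) · dθ/dt = (1/79) · dy/dt
dθ/dt = cos²(θ)/79 · 2 = 79/(79² + 74²) · 2
dθ/dt = 0.013485 rad/s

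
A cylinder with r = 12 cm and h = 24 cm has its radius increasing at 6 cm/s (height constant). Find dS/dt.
576π cm²/s

S = 2πrh + 2πr² (lateral + bases)
dS/dt = (2πh + 4πr)·dr/dt = (2π·24 + 4π·12)·6
= 576π cm²/s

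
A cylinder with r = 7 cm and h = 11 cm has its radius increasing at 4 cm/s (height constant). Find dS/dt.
200π cm²/s

S = 2πrh + 2πr² (lateral + bases)
dS/dt = (2πh + 4πr)·dr/dt = (2π·11 + 4π·7)·4
= 200π cm²/s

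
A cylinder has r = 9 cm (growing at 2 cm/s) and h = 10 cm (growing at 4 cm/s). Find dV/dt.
684π cm³/s

V = πr²h
dV/dt = 2πrh·dr/dt + πr²·dh/dt
= 2π(9)(10)(2) + π(9)²(4)
= 684π cm³/s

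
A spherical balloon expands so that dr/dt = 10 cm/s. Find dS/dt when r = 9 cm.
720π cm²/s

S = 4πr²
dS/dt = dS/dr · dr/dt = 8πr · 10
At r = 9: dS/dt = 720π cm²/s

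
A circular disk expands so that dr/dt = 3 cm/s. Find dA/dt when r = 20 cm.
120π cm²/s

A = πr²
dA/dt = 2πr · dr/dt = 2π(20)(3) = 120π cm²/s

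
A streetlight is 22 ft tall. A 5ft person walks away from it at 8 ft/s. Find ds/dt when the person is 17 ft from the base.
40/17 ft/s

By similar triangles: 22/(x+s) = 5/s
Solving: s = 5x/17
ds/dt = 5/17 · dx/dt = 5/17 · 8 = 40/17 ft/s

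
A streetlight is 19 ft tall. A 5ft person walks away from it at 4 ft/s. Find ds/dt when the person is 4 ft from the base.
10/7 ft/s

By similar triangles: 19/(x+s) = 5/s
Solving: s = 5x/14
ds/dt = 5/14 · dx/dt = 5/14 · 4 = 10/7 ft/s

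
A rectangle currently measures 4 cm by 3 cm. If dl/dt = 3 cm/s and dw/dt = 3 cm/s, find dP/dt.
12 cm/s

P = 2(l + w)
dP/dt = 2(dl/dt + dw/dt) = 2(3 + 3) = 12 cm/s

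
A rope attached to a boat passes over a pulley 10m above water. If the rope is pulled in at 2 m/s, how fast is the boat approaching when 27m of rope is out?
54√629/629 ≈ 2.153 m/s

rope² = x² + 10²
x = √(27² - 10²) = √629
dx/dt = (rope/x) · d(rope)/dt = (27/√629) · (-2) = -54√629/629 m/s
The boat approaches at 54√629/629 ≈ 2.153 m/s.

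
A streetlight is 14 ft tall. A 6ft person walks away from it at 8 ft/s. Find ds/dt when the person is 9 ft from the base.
6 ft/s

By similar triangles: 14/(x+s) = 6/s
Solving: s = 6x/8
ds/dt = 6/8 · dx/dt = 3/4 · 8 = 6 ft/s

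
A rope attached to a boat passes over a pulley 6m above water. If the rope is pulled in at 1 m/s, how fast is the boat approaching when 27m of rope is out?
9√77/77 ≈ 1.026 m/s

rope² = x² + 6²
x = √(27² - 6²) = 3√77
dx/dt = (rope/x) · d(rope)/dt = (27/(3√77)) · (-1) = -9√77/77 m/s
The boat approaches at 9√77/77 ≈ 1.026 m/s.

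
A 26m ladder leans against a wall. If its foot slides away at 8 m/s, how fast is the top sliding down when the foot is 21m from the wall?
168√235/235 ≈ 10.96 m/s

x² + y² = 26²
2x·dx/dt + 2y·dy/dt = 0
dy/dt = -x/y · dx/dt = -21/√235 · 8 = -168√235/235 m/s
The top is descending at 168√235/235 ≈ 10.96 m/s.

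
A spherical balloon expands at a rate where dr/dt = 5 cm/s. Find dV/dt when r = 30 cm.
18000π cm³/s

V = (4/3)πr³
dV/dt = dV/dr · dr/dt = 4πr² · 5
At r = 30: dV/dt = 18000π cm³/s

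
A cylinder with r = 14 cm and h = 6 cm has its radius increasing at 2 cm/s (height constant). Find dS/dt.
136π cm²/s

S = 2πrh + 2πr² (lateral + bases)
dS/dt = (2πh + 4πr)·dr/dt = (2π·6 + 4π·14)·2
= 136π cm²/s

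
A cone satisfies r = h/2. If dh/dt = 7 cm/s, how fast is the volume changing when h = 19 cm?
2527π/4 cm³/s

V = (1/3)π(h/2)²h = πh³/12
dV/dt = πh²/4 · 7
At h = 19: dV/dt = 2527π/4 cm³/s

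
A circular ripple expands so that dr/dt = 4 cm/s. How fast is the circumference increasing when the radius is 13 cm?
8π cm/s

C = 2πr
dC/dt = 2π · dr/dt = 2π · 4 = 8π cm/s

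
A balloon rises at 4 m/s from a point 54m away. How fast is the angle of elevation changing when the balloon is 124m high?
0.011808 rad/s

tan(θ) = y/54
sec²(θ) · dθ/dt = (1/54) · dy/dt
dθ/dt = cos²(θ)/54 · 4 = 54/(54² + 124²) · 4
dθ/dt = 0.011808 rad/s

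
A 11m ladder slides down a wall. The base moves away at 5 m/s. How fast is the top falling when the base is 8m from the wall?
40√57/57 ≈ 5.298 m/s

x² + y² = 11²
2x·dx/dt + 2y·dy/dt = 0
dy/dt = -x/y · dx/dt = -8/√57 · 5 = -40√57/57 m/s
The top is descending at 40√57/57 ≈ 5.298 m/s.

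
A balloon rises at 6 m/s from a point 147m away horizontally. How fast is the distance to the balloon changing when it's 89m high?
267√29530/14765 ≈ 3.107 m/s

z² = 147² + y²
z = √(147² + 89²) = √29530
dz/dt = y/z · dy/dt = 89/√29530 · 6 = 267√29530/14765 ≈ 3.107 m/s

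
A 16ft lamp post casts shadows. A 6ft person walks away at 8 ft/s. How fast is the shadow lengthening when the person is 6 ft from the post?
24/5 ft/s

By similar triangles: 16/(x+s) = 6/s
Solving: s = 6x/10
ds/dt = 6/10 · dx/dt = 3/5 · 8 = 24/5 ft/s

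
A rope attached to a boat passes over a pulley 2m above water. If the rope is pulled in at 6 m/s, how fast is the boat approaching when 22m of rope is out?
11√30/10 ≈ 6.025 m/s

rope² = x² + 2²
x = √(22² - 2²) = 4√30
dx/dt = (rope/x) · d(rope)/dt = (22/(4√30)) · (-6) = -11√30/10 m/s
The boat approaches at 11√30/10 ≈ 6.025 m/s.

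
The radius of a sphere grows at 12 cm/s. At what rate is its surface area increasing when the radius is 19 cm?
1824π cm²/s

S = 4πr²
dS/dt = dS/dr · dr/dt = 8πr · 12
At r = 19: dS/dt = 1824π cm²/s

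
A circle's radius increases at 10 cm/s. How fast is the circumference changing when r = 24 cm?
20π cm/s

C = 2πr
dC/dt = 2π · dr/dt = 2π · 10 = 20π cm/s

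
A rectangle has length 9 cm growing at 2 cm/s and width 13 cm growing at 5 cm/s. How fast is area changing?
71 cm²/s

A = lw
dA/dt = w·dl/dt + l·dw/dt = 13·2 + 9·5 = 71 cm²/s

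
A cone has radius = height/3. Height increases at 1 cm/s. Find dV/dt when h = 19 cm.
361π/9 cm³/s

V = (1/3)π(h/3)²h = πh³/27
dV/dt = πh²/9 · 1
At h = 19: dV/dt = 361π/9 cm³/s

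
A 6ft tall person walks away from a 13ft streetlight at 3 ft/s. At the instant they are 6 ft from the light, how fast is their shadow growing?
18/7 ft/s

By similar triangles: 13/(x+s) = 6/s
Solving: s = 6x/7
ds/dt = 6/7 · dx/dt = 6/7 · 3 = 18/7 ft/s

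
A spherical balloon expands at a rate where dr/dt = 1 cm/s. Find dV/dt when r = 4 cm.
64π cm³/s

V = (4/3)πr³
dV/dt = dV/dr · dr/dt = 4πr² · 1
At r = 4: dV/dt = 64π cm³/s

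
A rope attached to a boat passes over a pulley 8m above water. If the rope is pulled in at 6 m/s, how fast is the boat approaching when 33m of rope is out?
198√41/205 ≈ 6.184 m/s

rope² = x² + 8²
x = √(33² - 8²) = 5√41
dx/dt = (rope/x) · d(rope)/dt = (33/(5√41)) · (-6) = -198√41/205 m/s
The boat approaches at 198√41/205 ≈ 6.184 m/s.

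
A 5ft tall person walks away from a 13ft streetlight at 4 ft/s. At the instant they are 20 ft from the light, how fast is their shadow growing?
5/2 ft/s

By similar triangles: 13/(x+s) = 5/s
Solving: s = 5x/8
ds/dt = 5/8 · dx/dt = 5/8 · 4 = 5/2 ft/s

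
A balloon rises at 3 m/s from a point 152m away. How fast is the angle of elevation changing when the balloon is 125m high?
0.011774 rad/s

tan(θ) = y/152
sec²(θ) · dθ/dt = (1/152) · dy/dt
dθ/dt = cos²(θ)/152 · 3 = 152/(152² + 125²) · 3
dθ/dt = 0.011774 rad/s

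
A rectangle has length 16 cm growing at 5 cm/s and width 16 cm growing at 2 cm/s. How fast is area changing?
112 cm²/s

A = lw
dA/dt = w·dl/dt + l·dw/dt = 16·5 + 16·2 = 112 cm²/s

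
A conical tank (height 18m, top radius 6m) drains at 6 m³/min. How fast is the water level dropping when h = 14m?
27/(98π) ≈ 0.0877 m/min

r/h = 6/18, so r = (1/3)h
V = (1/3)πr²h = (1/3)π((1/3)h)²h = (1/27)πh³
dV/dh = (1/9)πh²
dh/dt = (dV/dt)/(dV/dh) = -6/((1/9)π·14²) = -27/(98π) m/min
The level is dropping at 27/(98π) ≈ 0.0877 m/min.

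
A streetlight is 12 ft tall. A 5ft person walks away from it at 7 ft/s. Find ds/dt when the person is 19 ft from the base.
5 ft/s

By similar triangles: 12/(x+s) = 5/s
Solving: s = 5x/7
ds/dt = 5/7 · dx/dt = 5/7 · 7 = 5 ft/s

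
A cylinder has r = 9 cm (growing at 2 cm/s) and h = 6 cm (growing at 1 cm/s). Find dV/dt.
297π cm³/s

V = πr²h
dV/dt = 2πrh·dr/dt + πr²·dh/dt
= 2π(9)(6)(2) + π(9)²(1)
= 297π cm³/s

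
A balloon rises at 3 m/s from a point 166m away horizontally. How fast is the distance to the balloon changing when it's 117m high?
351√41245/41245 ≈ 1.728 m/s

z² = 166² + y²
z = √(166² + 117²) = √41245
dz/dt = y/z · dy/dt = 117/√41245 · 3 = 351√41245/41245 ≈ 1.728 m/s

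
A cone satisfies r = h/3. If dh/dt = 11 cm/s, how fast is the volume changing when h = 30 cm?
1100π cm³/s

V = (1/3)π(h/3)²h = πh³/27
dV/dt = πh²/9 · 11
At h = 30: dV/dt = 1100π cm³/s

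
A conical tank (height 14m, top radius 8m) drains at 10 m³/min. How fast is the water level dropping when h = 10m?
49/(160π) ≈ 0.09748 m/min

r/h = 8/14, so r = (4/7)h
V = (1/3)πr²h = (1/3)π((4/7)h)²h = (16/147)πh³
dV/dh = (16/49)πh²
dh/dt = (dV/dt)/(dV/dh) = -10/((16/49)π·10²) = -49/(160π) m/min
The level is dropping at 49/(160π) ≈ 0.09748 m/min.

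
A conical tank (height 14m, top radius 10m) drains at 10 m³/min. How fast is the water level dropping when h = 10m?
49/(250π) ≈ 0.06239 m/min

r/h = 10/14, so r = (5/7)h
V = (1/3)πr²h = (1/3)π((5/7)h)²h = (25/147)πh³
dV/dh = (25/49)πh²
dh/dt = (dV/dt)/(dV/dh) = -10/((25/49)π·10²) = -49/(250π) m/min
The level is dropping at 49/(250π) ≈ 0.06239 m/min.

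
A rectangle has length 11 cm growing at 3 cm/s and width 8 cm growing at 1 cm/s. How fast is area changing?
35 cm²/s

A = lw
dA/dt = w·dl/dt + l·dw/dt = 8·3 + 11·1 = 35 cm²/s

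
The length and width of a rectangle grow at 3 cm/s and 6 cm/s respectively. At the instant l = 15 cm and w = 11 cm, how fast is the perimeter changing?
18 cm/s

P = 2(l + w)
dP/dt = 2(dl/dt + dw/dt) = 2(3 + 6) = 18 cm/s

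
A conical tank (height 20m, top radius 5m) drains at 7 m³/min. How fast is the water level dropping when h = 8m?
7/(4π) ≈ 0.557 m/min

r/h = 5/20, so r = (1/4)h
V = (1/3)πr²h = (1/3)π((1/4)h)²h = (1/48)πh³
dV/dh = (1/16)πh²
dh/dt = (dV/dt)/(dV/dh) = -7/((1/16)π·8²) = -7/(4π) m/min
The level is dropping at 7/(4π) ≈ 0.557 m/min.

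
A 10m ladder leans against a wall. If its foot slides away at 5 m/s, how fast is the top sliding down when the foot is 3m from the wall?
15√91/91 ≈ 1.572 m/s

x² + y² = 10²
2x·dx/dt + 2y·dy/dt = 0
dy/dt = -x/y · dx/dt = -3/√91 · 5 = -15√91/91 m/s
The top is descending at 15√91/91 ≈ 1.572 m/s.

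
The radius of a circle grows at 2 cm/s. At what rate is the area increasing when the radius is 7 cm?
28π cm²/s

A = πr²
dA/dt = 2πr · dr/dt = 2π(7)(2) = 28π cm²/s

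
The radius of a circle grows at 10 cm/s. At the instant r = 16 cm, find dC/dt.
20π cm/s

C = 2πr
dC/dt = 2π · dr/dt = 2π · 10 = 20π cm/s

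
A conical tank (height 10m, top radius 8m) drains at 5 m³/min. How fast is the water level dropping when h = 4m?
125/(256π) ≈ 0.1554 m/min

r/h = 8/10, so r = (4/5)h
V = (1/3)πr²h = (1/3)π((4/5)h)²h = (16/75)πh³
dV/dh = (16/25)πh²
dh/dt = (dV/dt)/(dV/dh) = -5/((16/25)π·4²) = -125/(256π) m/min
The level is dropping at 125/(256π) ≈ 0.1554 m/min.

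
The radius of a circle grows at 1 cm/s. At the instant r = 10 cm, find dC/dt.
2π cm/s

C = 2πr
dC/dt = 2π · dr/dt = 2π · 1 = 2π cm/s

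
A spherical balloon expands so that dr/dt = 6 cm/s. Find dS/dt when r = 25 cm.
1200π cm²/s

S = 4πr²
dS/dt = dS/dr · dr/dt = 8πr · 6
At r = 25: dS/dt = 1200π cm²/s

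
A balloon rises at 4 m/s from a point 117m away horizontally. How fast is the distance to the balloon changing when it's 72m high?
32√233/233 ≈ 2.096 m/s

z² = 117² + y²
z = √(117² + 72²) = 9√233
dz/dt = y/z · dy/dt = 72/(9√233) · 4 = 32√233/233 ≈ 2.096 m/s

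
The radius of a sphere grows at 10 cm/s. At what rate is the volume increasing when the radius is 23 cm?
21160π cm³/s

V = (4/3)πr³
dV/dt = dV/dr · dr/dt = 4πr² · 10
At r = 23: dV/dt = 21160π cm³/s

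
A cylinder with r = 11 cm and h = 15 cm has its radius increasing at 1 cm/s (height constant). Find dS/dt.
74π cm²/s

S = 2πrh + 2πr² (lateral + bases)
dS/dt = (2πh + 4πr)·dr/dt = (2π·15 + 4π·11)·1
= 74π cm²/s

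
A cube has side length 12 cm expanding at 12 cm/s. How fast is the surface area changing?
1728 cm²/s

A = 6s²
dA/dt = 12s · ds/dt = 12·12·12 = 1728 cm²/s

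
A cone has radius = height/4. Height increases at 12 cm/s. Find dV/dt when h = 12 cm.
108π cm³/s

V = (1/3)π(h/4)²h = πh³/48
dV/dt = πh²/16 · 12
At h = 12: dV/dt = 108π cm³/s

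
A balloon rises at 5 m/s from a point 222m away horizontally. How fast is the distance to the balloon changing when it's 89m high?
89√57205/11441 ≈ 1.861 m/s

z² = 222² + y²
z = √(222² + 89²) = √57205
dz/dt = y/z · dy/dt = 89/√57205 · 5 = 89√57205/11441 ≈ 1.861 m/s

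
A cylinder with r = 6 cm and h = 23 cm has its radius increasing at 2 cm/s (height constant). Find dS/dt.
140π cm²/s

S = 2πrh + 2πr² (lateral + bases)
dS/dt = (2πh + 4πr)·dr/dt = (2π·23 + 4π·6)·2
= 140π cm²/s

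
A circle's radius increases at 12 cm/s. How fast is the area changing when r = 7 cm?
168π cm²/s

A = πr²
dA/dt = 2πr · dr/dt = 2π(7)(12) = 168π cm²/s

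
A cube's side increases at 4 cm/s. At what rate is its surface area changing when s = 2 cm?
96 cm²/s

A = 6s²
dA/dt = 12s · ds/dt = 12·2·4 = 96 cm²/s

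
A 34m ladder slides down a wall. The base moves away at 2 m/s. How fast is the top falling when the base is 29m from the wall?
58√35/105 ≈ 3.268 m/s

x² + y² = 34²
2x·dx/dt + 2y·dy/dt = 0
dy/dt = -x/y · dx/dt = -29/(3√35) · 2 = -58√35/105 m/s
The top is descending at 58√35/105 ≈ 3.268 m/s.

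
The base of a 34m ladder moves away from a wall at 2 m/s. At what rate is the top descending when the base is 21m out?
42√715/715 ≈ 1.571 m/s

x² + y² = 34²
2x·dx/dt + 2y·dy/dt = 0
dy/dt = -x/y · dx/dt = -21/√715 · 2 = -42√715/715 m/s
The top is descending at 42√715/715 ≈ 1.571 m/s.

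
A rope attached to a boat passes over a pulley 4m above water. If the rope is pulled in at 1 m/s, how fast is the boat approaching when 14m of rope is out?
7√5/15 ≈ 1.043 m/s

rope² = x² + 4²
x = √(14² - 4²) = 6√5
dx/dt = (rope/x) · d(rope)/dt = (14/(6√5)) · (-1) = -7√5/15 m/s
The boat approaches at 7√5/15 ≈ 1.043 m/s.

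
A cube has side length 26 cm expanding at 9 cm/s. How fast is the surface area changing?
2808 cm²/s

A = 6s²
dA/dt = 12s · ds/dt = 12·26·9 = 2808 cm²/s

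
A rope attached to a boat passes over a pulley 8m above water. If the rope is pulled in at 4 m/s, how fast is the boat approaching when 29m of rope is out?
116√777/777 ≈ 4.161 m/s

rope² = x² + 8²
x = √(29² - 8²) = √777
dx/dt = (rope/x) · d(rope)/dt = (29/√777) · (-4) = -116√777/777 m/s
The boat approaches at 116√777/777 ≈ 4.161 m/s.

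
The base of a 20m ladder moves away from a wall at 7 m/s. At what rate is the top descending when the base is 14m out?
49√51/51 ≈ 6.861 m/s

x² + y² = 20²
2x·dx/dt + 2y·dy/dt = 0
dy/dt = -x/y · dx/dt = -14/(2√51) · 7 = -49√51/51 m/s
The top is descending at 49√51/51 ≈ 6.861 m/s.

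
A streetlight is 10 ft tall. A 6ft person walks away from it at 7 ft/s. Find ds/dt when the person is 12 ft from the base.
21/2 ft/s

By similar triangles: 10/(x+s) = 6/s
Solving: s = 6x/4
ds/dt = 6/4 · dx/dt = 3/2 · 7 = 21/2 ft/s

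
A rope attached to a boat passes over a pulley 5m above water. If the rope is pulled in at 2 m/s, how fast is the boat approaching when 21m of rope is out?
21√26/52 ≈ 2.059 m/s

rope² = x² + 5²
x = √(21² - 5²) = 4√26
dx/dt = (rope/x) · d(rope)/dt = (21/(4√26)) · (-2) = -21√26/52 m/s
The boat approaches at 21√26/52 ≈ 2.059 m/s.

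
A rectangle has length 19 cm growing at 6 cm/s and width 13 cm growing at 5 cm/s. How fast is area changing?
173 cm²/s

A = lw
dA/dt = w·dl/dt + l·dw/dt = 13·6 + 19·5 = 173 cm²/s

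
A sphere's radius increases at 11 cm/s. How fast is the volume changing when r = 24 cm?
25344π cm³/s

V = (4/3)πr³
dV/dt = dV/dr · dr/dt = 4πr² · 11
At r = 24: dV/dt = 25344π cm³/s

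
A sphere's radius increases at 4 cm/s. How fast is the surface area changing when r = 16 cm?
512π cm²/s

S = 4πr²
dS/dt = dS/dr · dr/dt = 8πr · 4
At r = 16: dS/dt = 512π cm²/s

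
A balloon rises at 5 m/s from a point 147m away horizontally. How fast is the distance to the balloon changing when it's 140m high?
100/29 ≈ 3.448 m/s

z² = 147² + y²
z = √(147² + 140²) = 203
dz/dt = y/z · dy/dt = 140/203 · 5 = 100/29 ≈ 3.448 m/s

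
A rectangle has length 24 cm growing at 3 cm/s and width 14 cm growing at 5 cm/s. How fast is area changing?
162 cm²/s

A = lw
dA/dt = w·dl/dt + l·dw/dt = 14·3 + 24·5 = 162 cm²/s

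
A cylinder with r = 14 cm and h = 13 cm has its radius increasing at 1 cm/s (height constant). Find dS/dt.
82π cm²/s

S = 2πrh + 2πr² (lateral + bases)
dS/dt = (2πh + 4πr)·dr/dt = (2π·13 + 4π·14)·1
= 82π cm²/s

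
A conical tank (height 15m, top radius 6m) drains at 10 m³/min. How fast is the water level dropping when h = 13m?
125/(338π) ≈ 0.1177 m/min

r/h = 6/15, so r = (2/5)h
V = (1/3)πr²h = (1/3)π((2/5)h)²h = (4/75)πh³
dV/dh = (4/25)πh²
dh/dt = (dV/dt)/(dV/dh) = -10/((4/25)π·13²) = -125/(338π) m/min
The level is dropping at 125/(338π) ≈ 0.1177 m/min.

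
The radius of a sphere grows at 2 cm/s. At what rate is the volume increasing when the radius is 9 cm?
648π cm³/s

V = (4/3)πr³
dV/dt = dV/dr · dr/dt = 4πr² · 2
At r = 9: dV/dt = 648π cm³/s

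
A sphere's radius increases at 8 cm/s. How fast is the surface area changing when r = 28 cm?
1792π cm²/s

S = 4πr²
dS/dt = dS/dr · dr/dt = 8πr · 8
At r = 28: dS/dt = 1792π cm²/s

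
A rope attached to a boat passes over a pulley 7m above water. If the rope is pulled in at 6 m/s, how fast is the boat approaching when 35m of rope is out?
5√6/2 ≈ 6.124 m/s

rope² = x² + 7²
x = √(35² - 7²) = 14√6
dx/dt = (rope/x) · d(rope)/dt = (35/(14√6)) · (-6) = -5√6/2 m/s
The boat approaches at 5√6/2 ≈ 6.124 m/s.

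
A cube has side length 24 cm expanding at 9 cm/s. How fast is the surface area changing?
2592 cm²/s

A = 6s²
dA/dt = 12s · ds/dt = 12·24·9 = 2592 cm²/s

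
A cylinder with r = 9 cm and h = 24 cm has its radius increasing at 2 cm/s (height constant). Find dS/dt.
168π cm²/s

S = 2πrh + 2πr² (lateral + bases)
dS/dt = (2πh + 4πr)·dr/dt = (2π·24 + 4π·9)·2
= 168π cm²/s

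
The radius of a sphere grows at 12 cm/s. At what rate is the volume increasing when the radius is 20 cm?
19200π cm³/s

V = (4/3)πr³
dV/dt = dV/dr · dr/dt = 4πr² · 12
At r = 20: dV/dt = 19200π cm³/s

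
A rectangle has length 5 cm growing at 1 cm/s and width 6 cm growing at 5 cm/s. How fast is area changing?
31 cm²/s

A = lw
dA/dt = w·dl/dt + l·dw/dt = 6·1 + 5·5 = 31 cm²/s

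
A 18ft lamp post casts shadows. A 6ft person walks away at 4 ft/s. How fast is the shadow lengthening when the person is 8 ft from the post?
2 ft/s

By similar triangles: 18/(x+s) = 6/s
Solving: s = 6x/12
ds/dt = 6/12 · dx/dt = 1/2 · 4 = 2 ft/s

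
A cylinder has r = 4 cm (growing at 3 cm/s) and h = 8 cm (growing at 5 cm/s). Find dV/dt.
272π cm³/s

V = πr²h
dV/dt = 2πrh·dr/dt + πr²·dh/dt
= 2π(4)(8)(3) + π(4)²(5)
= 272π cm³/s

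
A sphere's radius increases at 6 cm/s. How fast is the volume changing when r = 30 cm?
21600π cm³/s

V = (4/3)πr³
dV/dt = dV/dr · dr/dt = 4πr² · 6
At r = 30: dV/dt = 21600π cm³/s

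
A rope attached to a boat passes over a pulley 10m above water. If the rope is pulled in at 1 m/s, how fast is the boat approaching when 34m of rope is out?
17√66/132 ≈ 1.046 m/s

rope² = x² + 10²
x = √(34² - 10²) = 4√66
dx/dt = (rope/x) · d(rope)/dt = (34/(4√66)) · (-1) = -17√66/132 m/s
The boat approaches at 17√66/132 ≈ 1.046 m/s.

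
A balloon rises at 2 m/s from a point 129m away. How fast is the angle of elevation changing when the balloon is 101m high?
0.009612 rad/s

tan(θ) = y/129
sec²(θ) · dθ/dt = (1/129) · dy/dt
dθ/dt = cos²(θ)/129 · 2 = 129/(129² + 101²) · 2
dθ/dt = 0.009612 rad/s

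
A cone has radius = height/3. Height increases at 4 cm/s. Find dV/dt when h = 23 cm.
2116π/9 cm³/s

V = (1/3)π(h/3)²h = πh³/27
dV/dt = πh²/9 · 4
At h = 23: dV/dt = 2116π/9 cm³/s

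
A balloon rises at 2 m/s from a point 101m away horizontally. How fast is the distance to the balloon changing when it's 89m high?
89√18122/9061 ≈ 1.322 m/s

z² = 101² + y²
z = √(101² + 89²) = √18122
dz/dt = y/z · dy/dt = 89/√18122 · 2 = 89√18122/9061 ≈ 1.322 m/s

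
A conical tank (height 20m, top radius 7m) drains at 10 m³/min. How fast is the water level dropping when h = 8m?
125/(98π) ≈ 0.406 m/min

r/h = 7/20, so r = (7/20)h
V = (1/3)πr²h = (1/3)π((7/20)h)²h = (49/1200)πh³
dV/dh = (49/400)πh²
dh/dt = (dV/dt)/(dV/dh) = -10/((49/400)π·8²) = -125/(98π) m/min
The level is dropping at 125/(98π) ≈ 0.406 m/min.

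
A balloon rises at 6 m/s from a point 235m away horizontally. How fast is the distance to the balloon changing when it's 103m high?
309√65834/32917 ≈ 2.409 m/s

z² = 235² + y²
z = √(235² + 103²) = √65834
dz/dt = y/z · dy/dt = 103/√65834 · 6 = 309√65834/32917 ≈ 2.409 m/s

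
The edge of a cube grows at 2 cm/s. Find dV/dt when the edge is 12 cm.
864 cm³/s

V = s³
dV/dt = 3s² · ds/dt = 3·12²·2 = 864 cm³/s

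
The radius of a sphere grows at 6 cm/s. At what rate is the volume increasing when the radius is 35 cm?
29400π cm³/s

V = (4/3)πr³
dV/dt = dV/dr · dr/dt = 4πr² · 6
At r = 35: dV/dt = 29400π cm³/s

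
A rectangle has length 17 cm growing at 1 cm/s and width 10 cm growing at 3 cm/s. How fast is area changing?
61 cm²/s

A = lw
dA/dt = w·dl/dt + l·dw/dt = 10·1 + 17·3 = 61 cm²/s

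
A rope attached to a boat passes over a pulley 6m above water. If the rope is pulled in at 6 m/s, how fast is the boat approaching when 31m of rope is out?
186√37/185 ≈ 6.116 m/s

rope² = x² + 6²
x = √(31² - 6²) = 5√37
dx/dt = (rope/x) · d(rope)/dt = (31/(5√37)) · (-6) = -186√37/185 m/s
The boat approaches at 186√37/185 ≈ 6.116 m/s.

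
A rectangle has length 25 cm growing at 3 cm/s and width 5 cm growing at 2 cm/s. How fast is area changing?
65 cm²/s

A = lw
dA/dt = w·dl/dt + l·dw/dt = 5·3 + 25·2 = 65 cm²/s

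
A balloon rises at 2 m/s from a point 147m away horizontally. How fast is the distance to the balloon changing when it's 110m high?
220√33709/33709 ≈ 1.198 m/s

z² = 147² + y²
z = √(147² + 110²) = √33709
dz/dt = y/z · dy/dt = 110/√33709 · 2 = 220√33709/33709 ≈ 1.198 m/s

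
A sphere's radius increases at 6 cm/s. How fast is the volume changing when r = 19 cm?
8664π cm³/s

V = (4/3)πr³
dV/dt = dV/dr · dr/dt = 4πr² · 6
At r = 19: dV/dt = 8664π cm³/s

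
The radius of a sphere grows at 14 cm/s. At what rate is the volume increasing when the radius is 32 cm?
57344π cm³/s

V = (4/3)πr³
dV/dt = dV/dr · dr/dt = 4πr² · 14
At r = 32: dV/dt = 57344π cm³/s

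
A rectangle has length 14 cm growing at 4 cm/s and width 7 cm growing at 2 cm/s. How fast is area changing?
56 cm²/s

A = lw
dA/dt = w·dl/dt + l·dw/dt = 7·4 + 14·2 = 56 cm²/s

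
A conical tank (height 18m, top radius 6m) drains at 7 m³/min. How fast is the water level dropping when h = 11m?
63/(121π) ≈ 0.1657 m/min

r/h = 6/18, so r = (1/3)h
V = (1/3)πr²h = (1/3)π((1/3)h)²h = (1/27)πh³
dV/dh = (1/9)πh²
dh/dt = (dV/dt)/(dV/dh) = -7/((1/9)π·11²) = -63/(121π) m/min
The level is dropping at 63/(121π) ≈ 0.1657 m/min.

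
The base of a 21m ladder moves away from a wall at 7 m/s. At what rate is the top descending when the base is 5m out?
35√26/104 ≈ 1.716 m/s

x² + y² = 21²
2x·dx/dt + 2y·dy/dt = 0
dy/dt = -x/y · dx/dt = -5/(4√26) · 7 = -35√26/104 m/s
The top is descending at 35√26/104 ≈ 1.716 m/s.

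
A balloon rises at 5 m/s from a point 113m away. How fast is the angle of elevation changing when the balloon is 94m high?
0.026151 rad/s

tan(θ) = y/113
sec²(θ) · dθ/dt = (1/113) · dy/dt
dθ/dt = cos²(θ)/113 · 5 = 113/(113² + 94²) · 5
dθ/dt = 0.026151 rad/s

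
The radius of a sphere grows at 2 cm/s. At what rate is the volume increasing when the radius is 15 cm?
1800π cm³/s

V = (4/3)πr³
dV/dt = dV/dr · dr/dt = 4πr² · 2
At r = 15: dV/dt = 1800π cm³/s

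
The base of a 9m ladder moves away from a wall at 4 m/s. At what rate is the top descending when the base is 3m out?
√2 ≈ 1.414 m/s

x² + y² = 9²
2x·dx/dt + 2y·dy/dt = 0
dy/dt = -x/y · dx/dt = -3/(6√2) · 4 = -√2 m/s
The top is descending at √2 ≈ 1.414 m/s.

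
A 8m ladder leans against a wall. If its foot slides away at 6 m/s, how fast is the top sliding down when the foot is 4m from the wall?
2√3 ≈ 3.464 m/s

x² + y² = 8²
2x·dx/dt + 2y·dy/dt = 0
dy/dt = -x/y · dx/dt = -4/(4√3) · 6 = -2√3 m/s
The top is descending at 2√3 ≈ 3.464 m/s.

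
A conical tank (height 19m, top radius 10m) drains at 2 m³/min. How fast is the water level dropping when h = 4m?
361/(800π) ≈ 0.1436 m/min

r/h = 10/19, so r = (10/19)h
V = (1/3)πr²h = (1/3)π((10/19)h)²h = (100/1083)πh³
dV/dh = (100/361)πh²
dh/dt = (dV/dt)/(dV/dh) = -2/((100/361)π·4²) = -361/(800π) m/min
The level is dropping at 361/(800π) ≈ 0.1436 m/min.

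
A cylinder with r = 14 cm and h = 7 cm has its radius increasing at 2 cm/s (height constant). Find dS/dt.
140π cm²/s

S = 2πrh + 2πr² (lateral + bases)
dS/dt = (2πh + 4πr)·dr/dt = (2π·7 + 4π·14)·2
= 140π cm²/s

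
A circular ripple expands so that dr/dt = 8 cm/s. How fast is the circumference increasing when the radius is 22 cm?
16π cm/s

C = 2πr
dC/dt = 2π · dr/dt = 2π · 8 = 16π cm/s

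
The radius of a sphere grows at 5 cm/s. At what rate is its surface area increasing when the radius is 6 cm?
240π cm²/s

S = 4πr²
dS/dt = dS/dr · dr/dt = 8πr · 5
At r = 6: dS/dt = 240π cm²/s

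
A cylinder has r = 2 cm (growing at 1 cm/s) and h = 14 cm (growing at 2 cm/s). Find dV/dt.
64π cm³/s

V = πr²h
dV/dt = 2πrh·dr/dt + πr²·dh/dt
= 2π(2)(14)(1) + π(2)²(2)
= 64π cm³/s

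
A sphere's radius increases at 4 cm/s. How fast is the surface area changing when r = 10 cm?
320π cm²/s

S = 4πr²
dS/dt = dS/dr · dr/dt = 8πr · 4
At r = 10: dS/dt = 320π cm²/s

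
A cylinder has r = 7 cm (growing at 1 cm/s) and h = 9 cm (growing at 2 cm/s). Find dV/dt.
224π cm³/s

V = πr²h
dV/dt = 2πrh·dr/dt + πr²·dh/dt
= 2π(7)(9)(1) + π(7)²(2)
= 224π cm³/s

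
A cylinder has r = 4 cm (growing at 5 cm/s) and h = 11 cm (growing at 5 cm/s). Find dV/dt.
520π cm³/s

V = πr²h
dV/dt = 2πrh·dr/dt + πr²·dh/dt
= 2π(4)(11)(5) + π(4)²(5)
= 520π cm³/s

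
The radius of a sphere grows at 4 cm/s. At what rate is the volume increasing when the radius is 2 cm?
64π cm³/s

V = (4/3)πr³
dV/dt = dV/dr · dr/dt = 4πr² · 4
At r = 2: dV/dt = 64π cm³/s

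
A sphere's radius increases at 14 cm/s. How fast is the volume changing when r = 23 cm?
29624π cm³/s

V = (4/3)πr³
dV/dt = dV/dr · dr/dt = 4πr² · 14
At r = 23: dV/dt = 29624π cm³/s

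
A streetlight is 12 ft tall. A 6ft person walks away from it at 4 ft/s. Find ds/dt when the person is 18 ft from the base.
4 ft/s

By similar triangles: 12/(x+s) = 6/s
Solving: s = 6x/6
ds/dt = 6/6 · dx/dt = 1 · 4 = 4 ft/s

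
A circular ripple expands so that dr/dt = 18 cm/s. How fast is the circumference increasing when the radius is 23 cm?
36π cm/s

C = 2πr
dC/dt = 2π · dr/dt = 2π · 18 = 36π cm/s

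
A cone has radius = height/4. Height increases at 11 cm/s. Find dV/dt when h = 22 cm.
1331π/4 cm³/s

V = (1/3)π(h/4)²h = πh³/48
dV/dt = πh²/16 · 11
At h = 22: dV/dt = 1331π/4 cm³/s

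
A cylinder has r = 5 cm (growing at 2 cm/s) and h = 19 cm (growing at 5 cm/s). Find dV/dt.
505π cm³/s

V = πr²h
dV/dt = 2πrh·dr/dt + πr²·dh/dt
= 2π(5)(19)(2) + π(5)²(5)
= 505π cm³/s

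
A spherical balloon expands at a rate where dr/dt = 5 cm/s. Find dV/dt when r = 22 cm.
9680π cm³/s

V = (4/3)πr³
dV/dt = dV/dr · dr/dt = 4πr² · 5
At r = 22: dV/dt = 9680π cm³/s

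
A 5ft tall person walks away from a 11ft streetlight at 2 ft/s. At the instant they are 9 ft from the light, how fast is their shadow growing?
5/3 ft/s

By similar triangles: 11/(x+s) = 5/s
Solving: s = 5x/6
ds/dt = 5/6 · dx/dt = 5/6 · 2 = 5/3 ft/s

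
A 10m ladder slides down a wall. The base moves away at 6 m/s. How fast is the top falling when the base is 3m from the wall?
18√91/91 ≈ 1.887 m/s

x² + y² = 10²
2x·dx/dt + 2y·dy/dt = 0
dy/dt = -x/y · dx/dt = -3/√91 · 6 = -18√91/91 m/s
The top is descending at 18√91/91 ≈ 1.887 m/s.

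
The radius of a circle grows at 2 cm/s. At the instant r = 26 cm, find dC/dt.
4π cm/s

C = 2πr
dC/dt = 2π · dr/dt = 2π · 2 = 4π cm/s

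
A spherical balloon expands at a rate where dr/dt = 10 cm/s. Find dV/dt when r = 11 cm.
4840π cm³/s

V = (4/3)πr³
dV/dt = dV/dr · dr/dt = 4πr² · 10
At r = 11: dV/dt = 4840π cm³/s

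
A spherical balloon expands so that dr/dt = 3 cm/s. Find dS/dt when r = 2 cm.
48π cm²/s

S = 4πr²
dS/dt = dS/dr · dr/dt = 8πr · 3
At r = 2: dS/dt = 48π cm²/s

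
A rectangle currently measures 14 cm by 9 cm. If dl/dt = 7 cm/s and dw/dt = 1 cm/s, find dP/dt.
16 cm/s

P = 2(l + w)
dP/dt = 2(dl/dt + dw/dt) = 2(7 + 1) = 16 cm/s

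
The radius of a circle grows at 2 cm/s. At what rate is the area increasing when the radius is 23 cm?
92π cm²/s

A = πr²
dA/dt = 2πr · dr/dt = 2π(23)(2) = 92π cm²/s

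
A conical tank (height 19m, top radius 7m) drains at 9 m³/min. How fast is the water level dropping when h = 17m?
3249/(14161π) ≈ 0.07303 m/min

r/h = 7/19, so r = (7/19)h
V = (1/3)πr²h = (1/3)π((7/19)h)²h = (49/1083)πh³
dV/dh = (49/361)πh²
dh/dt = (dV/dt)/(dV/dh) = -9/((49/361)π·17²) = -3249/(14161π) m/min
The level is dropping at 3249/(14161π) ≈ 0.07303 m/min.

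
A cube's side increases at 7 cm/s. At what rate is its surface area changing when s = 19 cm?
1596 cm²/s

A = 6s²
dA/dt = 12s · ds/dt = 12·19·7 = 1596 cm²/s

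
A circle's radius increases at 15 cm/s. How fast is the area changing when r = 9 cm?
270π cm²/s

A = πr²
dA/dt = 2πr · dr/dt = 2π(9)(15) = 270π cm²/s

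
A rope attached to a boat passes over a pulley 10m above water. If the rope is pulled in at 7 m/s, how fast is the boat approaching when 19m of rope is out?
133√29/87 ≈ 8.232 m/s

rope² = x² + 10²
x = √(19² - 10²) = 3√29
dx/dt = (rope/x) · d(rope)/dt = (19/(3√29)) · (-7) = -133√29/87 m/s
The boat approaches at 133√29/87 ≈ 8.232 m/s.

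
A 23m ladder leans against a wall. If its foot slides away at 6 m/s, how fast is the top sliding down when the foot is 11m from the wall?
11√102/34 ≈ 3.267 m/s

x² + y² = 23²
2x·dx/dt + 2y·dy/dt = 0
dy/dt = -x/y · dx/dt = -11/(2√102) · 6 = -11√102/34 m/s
The top is descending at 11√102/34 ≈ 3.267 m/s.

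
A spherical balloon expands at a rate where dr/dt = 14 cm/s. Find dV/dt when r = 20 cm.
22400π cm³/s

V = (4/3)πr³
dV/dt = dV/dr · dr/dt = 4πr² · 14
At r = 20: dV/dt = 22400π cm³/s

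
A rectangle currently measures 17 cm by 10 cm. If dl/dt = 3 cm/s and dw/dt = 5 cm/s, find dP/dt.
16 cm/s

P = 2(l + w)
dP/dt = 2(dl/dt + dw/dt) = 2(3 + 5) = 16 cm/s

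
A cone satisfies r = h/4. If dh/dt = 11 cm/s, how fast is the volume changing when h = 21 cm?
4851π/16 cm³/s

V = (1/3)π(h/4)²h = πh³/48
dV/dt = πh²/16 · 11
At h = 21: dV/dt = 4851π/16 cm³/s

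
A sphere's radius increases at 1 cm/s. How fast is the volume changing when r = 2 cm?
16π cm³/s

V = (4/3)πr³
dV/dt = dV/dr · dr/dt = 4πr² · 1
At r = 2: dV/dt = 16π cm³/s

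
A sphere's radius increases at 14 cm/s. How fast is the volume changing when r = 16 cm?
14336π cm³/s

V = (4/3)πr³
dV/dt = dV/dr · dr/dt = 4πr² · 14
At r = 16: dV/dt = 14336π cm³/s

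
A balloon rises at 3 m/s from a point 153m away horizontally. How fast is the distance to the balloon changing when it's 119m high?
21√130/130 ≈ 1.842 m/s

z² = 153² + y²
z = √(153² + 119²) = 17√130
dz/dt = y/z · dy/dt = 119/(17√130) · 3 = 21√130/130 ≈ 1.842 m/s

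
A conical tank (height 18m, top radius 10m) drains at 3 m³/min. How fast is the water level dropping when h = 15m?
27/(625π) ≈ 0.01375 m/min

r/h = 10/18, so r = (5/9)h
V = (1/3)πr²h = (1/3)π((5/9)h)²h = (25/243)πh³
dV/dh = (25/81)πh²
dh/dt = (dV/dt)/(dV/dh) = -3/((25/81)π·15²) = -27/(625π) m/min
The level is dropping at 27/(625π) ≈ 0.01375 m/min.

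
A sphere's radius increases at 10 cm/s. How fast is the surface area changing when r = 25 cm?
2000π cm²/s

S = 4πr²
dS/dt = dS/dr · dr/dt = 8πr · 10
At r = 25: dS/dt = 2000π cm²/s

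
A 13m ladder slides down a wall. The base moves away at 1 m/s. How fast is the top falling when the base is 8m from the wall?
8√105/105 ≈ 0.7807 m/s

x² + y² = 13²
2x·dx/dt + 2y·dy/dt = 0
dy/dt = -x/y · dx/dt = -8/√105 · 1 = -8√105/105 m/s
The top is descending at 8√105/105 ≈ 0.7807 m/s.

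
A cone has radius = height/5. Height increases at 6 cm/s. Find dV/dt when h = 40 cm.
384π cm³/s

V = (1/3)π(h/5)²h = πh³/75
dV/dt = πh²/25 · 6
At h = 40: dV/dt = 384π cm³/s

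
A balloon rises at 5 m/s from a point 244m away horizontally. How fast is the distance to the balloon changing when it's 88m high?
22√5/29 ≈ 1.696 m/s

z² = 244² + y²
z = √(244² + 88²) = 116√5
dz/dt = y/z · dy/dt = 88/(116√5) · 5 = 22√5/29 ≈ 1.696 m/s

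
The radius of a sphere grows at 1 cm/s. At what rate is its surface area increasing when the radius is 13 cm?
104π cm²/s

S = 4πr²
dS/dt = dS/dr · dr/dt = 8πr · 1
At r = 13: dS/dt = 104π cm²/s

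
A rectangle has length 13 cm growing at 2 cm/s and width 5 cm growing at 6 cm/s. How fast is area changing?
88 cm²/s

A = lw
dA/dt = w·dl/dt + l·dw/dt = 5·2 + 13·6 = 88 cm²/s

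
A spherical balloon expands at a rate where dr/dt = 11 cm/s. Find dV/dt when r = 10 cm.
4400π cm³/s

V = (4/3)πr³
dV/dt = dV/dr · dr/dt = 4πr² · 11
At r = 10: dV/dt = 4400π cm³/s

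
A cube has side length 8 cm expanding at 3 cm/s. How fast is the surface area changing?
288 cm²/s

A = 6s²
dA/dt = 12s · ds/dt = 12·8·3 = 288 cm²/s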